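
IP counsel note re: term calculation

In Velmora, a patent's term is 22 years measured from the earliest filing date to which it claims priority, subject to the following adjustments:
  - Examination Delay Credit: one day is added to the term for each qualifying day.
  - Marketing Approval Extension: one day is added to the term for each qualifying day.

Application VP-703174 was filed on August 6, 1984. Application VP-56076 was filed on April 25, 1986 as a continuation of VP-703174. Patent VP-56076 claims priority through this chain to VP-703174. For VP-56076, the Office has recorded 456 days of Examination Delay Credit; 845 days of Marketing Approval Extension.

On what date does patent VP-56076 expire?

Earliest priority filing: 6 August 1984.
Base term: 6 August 1984 + 22 years → 6 August 2006.
Examination Delay Credit: +456 days → 5 November 2007.
Marketing Approval Extension: +845 days → 27 February 2010.

2010-02-27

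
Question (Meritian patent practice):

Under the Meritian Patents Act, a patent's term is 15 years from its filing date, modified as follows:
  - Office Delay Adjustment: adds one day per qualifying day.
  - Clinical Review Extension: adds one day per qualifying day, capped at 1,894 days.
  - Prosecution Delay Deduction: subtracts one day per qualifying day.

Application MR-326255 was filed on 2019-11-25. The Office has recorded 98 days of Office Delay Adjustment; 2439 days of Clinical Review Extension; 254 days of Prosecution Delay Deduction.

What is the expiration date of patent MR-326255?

August 29, 2039

Base term: filing date + 15 years → 25 November 2034.
Office Delay Adjustment: +98 days → 3 March 2035.
Clinical Review Extension: 2439 days claimed exceeds the 1894-day cap, so +1894 days → 9 May 2040.
Prosecution Delay Deduction: −254 days → 29 August 2039.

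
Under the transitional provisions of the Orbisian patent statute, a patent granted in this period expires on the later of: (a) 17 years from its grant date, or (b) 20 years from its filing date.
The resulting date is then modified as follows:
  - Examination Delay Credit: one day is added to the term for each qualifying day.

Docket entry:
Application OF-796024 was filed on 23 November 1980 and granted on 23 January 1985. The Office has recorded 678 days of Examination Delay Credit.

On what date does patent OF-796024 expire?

December 2, 2003

(a) grant + 17 years → 23 January 2002.
(b) filing + 20 years → 23 November 2000.
Later of the two: 23 January 2002.
Examination Delay Credit: +678 days → 2 December 2003.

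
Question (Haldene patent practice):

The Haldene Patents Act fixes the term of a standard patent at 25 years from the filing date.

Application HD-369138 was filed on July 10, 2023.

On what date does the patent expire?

Filing date + 25 years → 10 July 2048.

July 10, 2048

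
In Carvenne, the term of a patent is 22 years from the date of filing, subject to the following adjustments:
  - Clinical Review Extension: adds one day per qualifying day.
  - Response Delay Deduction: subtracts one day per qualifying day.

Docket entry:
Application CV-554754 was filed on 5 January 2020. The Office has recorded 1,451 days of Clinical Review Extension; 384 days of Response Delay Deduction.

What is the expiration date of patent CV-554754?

Base term: filing date + 22 years → 5 January 2042.
Clinical Review Extension: +1451 days → 26 December 2045.
Response Delay Deduction: −384 days → 7 December 2044.

December 7, 2044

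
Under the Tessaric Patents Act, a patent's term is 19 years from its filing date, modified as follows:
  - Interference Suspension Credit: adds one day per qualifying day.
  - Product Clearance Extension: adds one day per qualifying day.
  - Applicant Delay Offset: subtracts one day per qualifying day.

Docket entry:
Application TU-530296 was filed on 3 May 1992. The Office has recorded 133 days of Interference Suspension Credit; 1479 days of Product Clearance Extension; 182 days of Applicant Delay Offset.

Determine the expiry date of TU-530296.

Base term: filing date + 19 years → 3 May 2011.
Interference Suspension Credit: +133 days → 13 September 2011.
Product Clearance Extension: +1479 days → 1 October 2015.
Applicant Delay Offset: −182 days → 2 April 2015.

April 2, 2015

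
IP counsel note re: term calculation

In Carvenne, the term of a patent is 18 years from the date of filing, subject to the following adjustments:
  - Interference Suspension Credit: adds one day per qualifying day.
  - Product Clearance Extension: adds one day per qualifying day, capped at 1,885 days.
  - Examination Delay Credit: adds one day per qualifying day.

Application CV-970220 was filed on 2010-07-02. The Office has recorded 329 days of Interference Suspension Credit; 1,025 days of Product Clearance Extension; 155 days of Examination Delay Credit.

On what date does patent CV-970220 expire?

2032-08-19

Base term: filing date + 18 years → 2 July 2028.
Interference Suspension Credit: +329 days → 27 May 2029.
Product Clearance Extension: 1025 days (within the 1885-day cap) → +1025 days → 17 March 2032.
Examination Delay Credit: +155 days → 19 August 2032.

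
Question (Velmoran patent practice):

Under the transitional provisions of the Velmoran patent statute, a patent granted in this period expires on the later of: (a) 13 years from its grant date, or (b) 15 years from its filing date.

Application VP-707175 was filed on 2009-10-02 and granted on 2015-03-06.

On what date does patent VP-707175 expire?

March 6, 2028

(a) grant + 13 years → 6 March 2028.
(b) filing + 15 years → 2 October 2024.
Later of the two: 6 March 2028.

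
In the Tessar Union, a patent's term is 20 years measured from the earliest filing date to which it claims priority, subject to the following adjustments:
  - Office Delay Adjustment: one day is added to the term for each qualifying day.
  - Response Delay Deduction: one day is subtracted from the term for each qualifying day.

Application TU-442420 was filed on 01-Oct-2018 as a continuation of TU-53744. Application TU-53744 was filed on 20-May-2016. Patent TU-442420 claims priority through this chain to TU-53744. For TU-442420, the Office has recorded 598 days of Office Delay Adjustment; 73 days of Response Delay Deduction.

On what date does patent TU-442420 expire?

Earliest priority filing: 20 May 2016.
Base term: 20 May 2016 + 20 years → 20 May 2036.
Office Delay Adjustment: +598 days → 8 January 2038.
Response Delay Deduction: −73 days → 27 October 2037.

October 27, 2037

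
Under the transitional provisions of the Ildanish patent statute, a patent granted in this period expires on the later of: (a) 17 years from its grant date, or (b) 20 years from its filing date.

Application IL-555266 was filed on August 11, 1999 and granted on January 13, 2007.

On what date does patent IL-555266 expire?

2024-01-13

(a) grant + 17 years → 13 January 2024.
(b) filing + 20 years → 11 August 2019.
Later of the two: 13 January 2024.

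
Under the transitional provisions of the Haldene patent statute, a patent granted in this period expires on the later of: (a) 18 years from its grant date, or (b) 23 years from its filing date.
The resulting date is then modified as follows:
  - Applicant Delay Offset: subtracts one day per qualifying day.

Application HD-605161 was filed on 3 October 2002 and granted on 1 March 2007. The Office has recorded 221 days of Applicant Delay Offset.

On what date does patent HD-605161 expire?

February 24, 2025

(a) grant + 18 years → 1 March 2025.
(b) filing + 23 years → 3 October 2025.
Later of the two: 3 October 2025.
Applicant Delay Offset: −221 days → 24 February 2025.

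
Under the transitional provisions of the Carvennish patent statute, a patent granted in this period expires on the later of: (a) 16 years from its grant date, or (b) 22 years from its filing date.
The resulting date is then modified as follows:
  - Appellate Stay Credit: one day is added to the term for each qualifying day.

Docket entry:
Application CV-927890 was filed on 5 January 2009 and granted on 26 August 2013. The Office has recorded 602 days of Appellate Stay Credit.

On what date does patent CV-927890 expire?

August 29, 2032

(a) grant + 16 years → 26 August 2029.
(b) filing + 22 years → 5 January 2031.
Later of the two: 5 January 2031.
Appellate Stay Credit: +602 days → 29 August 2032.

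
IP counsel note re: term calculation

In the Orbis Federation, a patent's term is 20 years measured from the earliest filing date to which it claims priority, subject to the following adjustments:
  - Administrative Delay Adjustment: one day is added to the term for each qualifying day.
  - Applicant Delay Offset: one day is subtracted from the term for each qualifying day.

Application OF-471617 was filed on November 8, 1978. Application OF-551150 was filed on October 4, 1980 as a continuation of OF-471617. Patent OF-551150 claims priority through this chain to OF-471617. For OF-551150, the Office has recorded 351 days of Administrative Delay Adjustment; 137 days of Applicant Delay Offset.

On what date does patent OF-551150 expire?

Earliest priority filing: 8 November 1978.
Base term: 8 November 1978 + 20 years → 8 November 1998.
Administrative Delay Adjustment: +351 days → 25 October 1999.
Applicant Delay Offset: −137 days → 10 June 1999.

June 10, 1999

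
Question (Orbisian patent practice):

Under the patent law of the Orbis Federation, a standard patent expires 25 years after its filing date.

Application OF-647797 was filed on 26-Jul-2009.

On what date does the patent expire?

July 26, 2034

Filing date + 25 years → 26 July 2034.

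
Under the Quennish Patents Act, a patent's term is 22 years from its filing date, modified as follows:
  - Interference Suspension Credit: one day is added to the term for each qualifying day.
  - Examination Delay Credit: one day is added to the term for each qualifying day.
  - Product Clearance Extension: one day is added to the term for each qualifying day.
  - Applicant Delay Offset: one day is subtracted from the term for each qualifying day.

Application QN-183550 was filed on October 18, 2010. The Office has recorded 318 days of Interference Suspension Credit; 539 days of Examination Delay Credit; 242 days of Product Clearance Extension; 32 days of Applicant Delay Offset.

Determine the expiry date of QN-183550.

Base term: filing date + 22 years → 18 October 2032.
Interference Suspension Credit: +318 days → 1 September 2033.
Examination Delay Credit: +539 days → 22 February 2035.
Product Clearance Extension: +242 days → 22 October 2035.
Applicant Delay Offset: −32 days → 20 September 2035.

September 20, 2035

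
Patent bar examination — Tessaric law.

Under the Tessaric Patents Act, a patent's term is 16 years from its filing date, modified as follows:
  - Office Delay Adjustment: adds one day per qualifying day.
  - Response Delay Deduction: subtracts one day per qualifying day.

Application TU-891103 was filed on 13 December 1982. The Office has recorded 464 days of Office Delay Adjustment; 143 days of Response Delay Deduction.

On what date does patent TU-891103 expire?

1999-10-30

Base term: filing date + 16 years → 13 December 1998.
Office Delay Adjustment: +464 days → 21 March 2000.
Response Delay Deduction: −143 days → 30 October 1999.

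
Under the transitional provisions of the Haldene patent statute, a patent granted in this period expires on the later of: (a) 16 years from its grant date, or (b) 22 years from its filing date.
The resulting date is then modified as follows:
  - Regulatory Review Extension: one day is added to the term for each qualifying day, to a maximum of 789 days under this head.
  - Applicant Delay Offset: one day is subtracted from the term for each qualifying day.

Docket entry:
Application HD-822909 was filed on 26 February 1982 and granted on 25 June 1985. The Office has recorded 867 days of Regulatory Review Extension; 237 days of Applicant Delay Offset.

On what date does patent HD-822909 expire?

August 31, 2005

(a) grant + 16 years → 25 June 2001.
(b) filing + 22 years → 26 February 2004.
Later of the two: 26 February 2004.
Regulatory Review Extension: 867 days claimed exceeds the 789-day cap, so +789 days → 25 April 2006.
Applicant Delay Offset: −237 days → 31 August 2005.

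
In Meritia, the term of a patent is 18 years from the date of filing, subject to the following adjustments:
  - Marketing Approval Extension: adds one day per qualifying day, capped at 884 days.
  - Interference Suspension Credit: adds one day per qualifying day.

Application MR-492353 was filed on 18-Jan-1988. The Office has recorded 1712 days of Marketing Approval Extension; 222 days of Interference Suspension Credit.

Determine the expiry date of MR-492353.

2009-01-28

Base term: filing date + 18 years → 18 January 2006.
Marketing Approval Extension: 1712 days claimed exceeds the 884-day cap, so +884 days → 20 June 2008.
Interference Suspension Credit: +222 days → 28 January 2009.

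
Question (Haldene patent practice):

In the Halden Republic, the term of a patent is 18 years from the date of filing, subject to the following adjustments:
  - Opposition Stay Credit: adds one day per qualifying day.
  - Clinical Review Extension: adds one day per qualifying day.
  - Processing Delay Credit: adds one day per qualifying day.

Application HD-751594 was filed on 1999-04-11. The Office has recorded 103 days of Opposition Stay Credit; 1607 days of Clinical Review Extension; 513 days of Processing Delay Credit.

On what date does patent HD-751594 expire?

Base term: filing date + 18 years → 11 April 2017.
Opposition Stay Credit: +103 days → 23 July 2017.
Clinical Review Extension: +1607 days → 16 December 2021.
Processing Delay Credit: +513 days → 13 May 2023.

May 13, 2023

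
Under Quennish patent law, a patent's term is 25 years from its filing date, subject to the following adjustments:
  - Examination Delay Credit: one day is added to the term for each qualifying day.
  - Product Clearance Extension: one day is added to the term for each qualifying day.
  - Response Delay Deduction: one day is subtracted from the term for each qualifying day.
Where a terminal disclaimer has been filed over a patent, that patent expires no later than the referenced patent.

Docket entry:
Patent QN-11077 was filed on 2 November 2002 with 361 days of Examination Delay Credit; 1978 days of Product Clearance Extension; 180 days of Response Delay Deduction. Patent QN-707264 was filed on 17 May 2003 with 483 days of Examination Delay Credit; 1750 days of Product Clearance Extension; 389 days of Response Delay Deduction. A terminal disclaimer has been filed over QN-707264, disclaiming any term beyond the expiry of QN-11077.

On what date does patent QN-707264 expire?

2033-06-04

Natural term of QN-707264:
  Base: filing + 25 years → 17 May 2028.
  Examination Delay Credit: +483 days → 12 September 2029.
  Product Clearance Extension: +1750 days → 28 June 2034.
  Response Delay Deduction: −389 days → 4 June 2033.
Expiry of referenced patent QN-11077:
  Base: filing + 25 years → 2 November 2027.
  Examination Delay Credit: +361 days → 28 October 2028.
  Product Clearance Extension: +1978 days → 29 March 2034.
  Response Delay Deduction: −180 days → 30 September 2033.
Terminal disclaimer: QN-707264 expires on the earlier of 4 June 2033 and 30 September 2033.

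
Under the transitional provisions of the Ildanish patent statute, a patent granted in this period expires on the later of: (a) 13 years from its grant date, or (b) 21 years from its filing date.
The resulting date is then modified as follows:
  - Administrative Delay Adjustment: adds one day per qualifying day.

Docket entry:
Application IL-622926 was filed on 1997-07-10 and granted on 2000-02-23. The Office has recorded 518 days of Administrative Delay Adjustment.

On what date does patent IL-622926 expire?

(a) grant + 13 years → 23 February 2013.
(b) filing + 21 years → 10 July 2018.
Later of the two: 10 July 2018.
Administrative Delay Adjustment: +518 days → 10 December 2019.

December 10, 2019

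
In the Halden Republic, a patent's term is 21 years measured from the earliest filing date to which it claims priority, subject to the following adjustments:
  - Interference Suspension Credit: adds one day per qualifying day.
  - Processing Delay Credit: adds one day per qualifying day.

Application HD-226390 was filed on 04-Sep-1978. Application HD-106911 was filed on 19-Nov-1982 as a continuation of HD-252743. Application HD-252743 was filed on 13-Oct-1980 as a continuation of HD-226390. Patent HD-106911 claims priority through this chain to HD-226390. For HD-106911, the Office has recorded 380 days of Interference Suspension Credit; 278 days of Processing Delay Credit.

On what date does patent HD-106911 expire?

Earliest priority filing: 4 September 1978.
Base term: 4 September 1978 + 21 years → 4 September 1999.
Interference Suspension Credit: +380 days → 18 September 2000.
Processing Delay Credit: +278 days → 23 June 2001.

June 23, 2001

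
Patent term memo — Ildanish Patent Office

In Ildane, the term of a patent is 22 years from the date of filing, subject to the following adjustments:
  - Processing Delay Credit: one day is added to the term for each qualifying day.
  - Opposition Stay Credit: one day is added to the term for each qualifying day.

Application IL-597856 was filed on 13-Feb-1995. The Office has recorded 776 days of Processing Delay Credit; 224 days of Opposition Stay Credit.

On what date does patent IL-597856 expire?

Base term: filing date + 22 years → 13 February 2017.
Processing Delay Credit: +776 days → 31 March 2019.
Opposition Stay Credit: +224 days → 10 November 2019.

2019-11-10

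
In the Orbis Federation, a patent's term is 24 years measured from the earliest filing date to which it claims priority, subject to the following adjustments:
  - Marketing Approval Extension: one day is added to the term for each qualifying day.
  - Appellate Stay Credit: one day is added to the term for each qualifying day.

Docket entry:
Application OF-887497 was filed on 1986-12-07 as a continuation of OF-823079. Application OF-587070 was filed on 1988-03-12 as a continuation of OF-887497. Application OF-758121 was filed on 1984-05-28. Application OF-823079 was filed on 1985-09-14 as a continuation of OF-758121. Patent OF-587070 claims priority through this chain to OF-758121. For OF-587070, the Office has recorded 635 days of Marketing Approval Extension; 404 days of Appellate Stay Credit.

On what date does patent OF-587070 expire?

Earliest priority filing: 28 May 1984.
Base term: 28 May 1984 + 24 years → 28 May 2008.
Marketing Approval Extension: +635 days → 22 February 2010.
Appellate Stay Credit: +404 days → 2 April 2011.

2011-04-02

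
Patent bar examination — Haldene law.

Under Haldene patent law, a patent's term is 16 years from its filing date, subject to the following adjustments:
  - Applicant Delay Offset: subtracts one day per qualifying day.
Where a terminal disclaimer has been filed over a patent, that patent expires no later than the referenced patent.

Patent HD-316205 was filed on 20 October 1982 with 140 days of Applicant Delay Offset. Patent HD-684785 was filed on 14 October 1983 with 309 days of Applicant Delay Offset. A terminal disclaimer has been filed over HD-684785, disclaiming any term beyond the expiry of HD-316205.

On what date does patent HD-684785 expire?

Natural term of HD-684785:
  Base: filing + 16 years → 14 October 1999.
  Applicant Delay Offset: −309 days → 9 December 1998.
Expiry of referenced patent HD-316205:
  Base: filing + 16 years → 20 October 1998.
  Applicant Delay Offset: −140 days → 2 June 1998.
Terminal disclaimer: HD-684785 expires on the earlier of 9 December 1998 and 2 June 1998.

June 2, 1998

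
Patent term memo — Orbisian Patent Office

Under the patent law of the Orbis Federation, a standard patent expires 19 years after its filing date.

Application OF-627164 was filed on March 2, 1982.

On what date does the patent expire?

Filing date + 19 years → 2 March 2001.

2001-03-02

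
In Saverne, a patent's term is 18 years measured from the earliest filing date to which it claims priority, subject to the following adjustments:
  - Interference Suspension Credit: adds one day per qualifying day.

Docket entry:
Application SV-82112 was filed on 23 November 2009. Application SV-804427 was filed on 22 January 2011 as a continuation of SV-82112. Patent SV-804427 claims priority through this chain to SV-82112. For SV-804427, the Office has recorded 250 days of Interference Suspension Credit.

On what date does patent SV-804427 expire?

2028-07-30

Earliest priority filing: 23 November 2009.
Base term: 23 November 2009 + 18 years → 23 November 2027.
Interference Suspension Credit: +250 days → 30 July 2028.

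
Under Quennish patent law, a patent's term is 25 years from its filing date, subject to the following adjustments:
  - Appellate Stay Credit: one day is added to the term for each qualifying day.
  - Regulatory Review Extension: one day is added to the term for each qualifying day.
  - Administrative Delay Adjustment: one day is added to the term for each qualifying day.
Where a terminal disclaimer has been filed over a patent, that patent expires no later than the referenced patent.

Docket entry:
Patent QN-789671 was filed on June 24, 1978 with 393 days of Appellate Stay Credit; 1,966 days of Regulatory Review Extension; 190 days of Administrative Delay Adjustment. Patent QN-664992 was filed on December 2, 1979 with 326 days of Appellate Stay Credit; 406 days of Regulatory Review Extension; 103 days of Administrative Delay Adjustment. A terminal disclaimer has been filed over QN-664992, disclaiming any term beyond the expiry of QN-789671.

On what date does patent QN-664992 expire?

2007-03-17

Natural term of QN-664992:
  Base: filing + 25 years → 2 December 2004.
  Appellate Stay Credit: +326 days → 24 October 2005.
  Regulatory Review Extension: +406 days → 4 December 2006.
  Administrative Delay Adjustment: +103 days → 17 March 2007.
Expiry of referenced patent QN-789671:
  Base: filing + 25 years → 24 June 2003.
  Appellate Stay Credit: +393 days → 21 July 2004.
  Regulatory Review Extension: +1966 days → 8 December 2009.
  Administrative Delay Adjustment: +190 days → 16 June 2010.
Terminal disclaimer: QN-664992 expires on the earlier of 17 March 2007 and 16 June 2010.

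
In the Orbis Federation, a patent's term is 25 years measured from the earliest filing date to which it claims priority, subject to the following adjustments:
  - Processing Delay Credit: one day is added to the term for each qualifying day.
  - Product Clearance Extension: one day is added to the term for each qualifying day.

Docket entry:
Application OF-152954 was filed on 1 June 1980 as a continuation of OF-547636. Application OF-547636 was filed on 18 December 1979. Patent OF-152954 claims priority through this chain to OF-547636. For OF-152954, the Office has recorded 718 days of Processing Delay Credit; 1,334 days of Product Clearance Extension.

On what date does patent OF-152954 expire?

2010-08-01

Earliest priority filing: 18 December 1979.
Base term: 18 December 1979 + 25 years → 18 December 2004.
Processing Delay Credit: +718 days → 6 December 2006.
Product Clearance Extension: +1334 days → 1 August 2010.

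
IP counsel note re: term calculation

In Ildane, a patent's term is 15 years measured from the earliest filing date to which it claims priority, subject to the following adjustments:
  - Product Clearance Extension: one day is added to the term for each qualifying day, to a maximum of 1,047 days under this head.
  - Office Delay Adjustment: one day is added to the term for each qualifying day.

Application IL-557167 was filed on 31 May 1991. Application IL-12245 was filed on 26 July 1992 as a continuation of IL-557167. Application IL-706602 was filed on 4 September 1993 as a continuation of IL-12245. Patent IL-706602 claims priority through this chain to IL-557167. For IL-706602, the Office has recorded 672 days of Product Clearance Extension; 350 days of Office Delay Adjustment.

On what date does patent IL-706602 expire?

Earliest priority filing: 31 May 1991.
Base term: 31 May 1991 + 15 years → 31 May 2006.
Product Clearance Extension: 672 days (within the 1047-day cap) → +672 days → 2 April 2008.
Office Delay Adjustment: +350 days → 18 March 2009.

March 18, 2009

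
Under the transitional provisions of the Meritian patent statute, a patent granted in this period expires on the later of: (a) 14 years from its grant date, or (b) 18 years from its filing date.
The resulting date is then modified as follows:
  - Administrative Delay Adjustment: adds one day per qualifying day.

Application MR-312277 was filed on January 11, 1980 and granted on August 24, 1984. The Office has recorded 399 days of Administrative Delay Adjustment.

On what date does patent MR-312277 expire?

1999-09-27

(a) grant + 14 years → 24 August 1998.
(b) filing + 18 years → 11 January 1998.
Later of the two: 24 August 1998.
Administrative Delay Adjustment: +399 days → 27 September 1999.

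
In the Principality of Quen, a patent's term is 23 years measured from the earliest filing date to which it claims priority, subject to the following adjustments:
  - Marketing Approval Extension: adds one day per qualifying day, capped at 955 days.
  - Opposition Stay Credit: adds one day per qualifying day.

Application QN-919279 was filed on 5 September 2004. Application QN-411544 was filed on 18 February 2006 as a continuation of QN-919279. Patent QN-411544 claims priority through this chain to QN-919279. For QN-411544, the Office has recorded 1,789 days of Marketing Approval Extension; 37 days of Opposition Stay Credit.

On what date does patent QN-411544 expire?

2030-05-24

Earliest priority filing: 5 September 2004.
Base term: 5 September 2004 + 23 years → 5 September 2027.
Marketing Approval Extension: 1789 days claimed exceeds the 955-day cap, so +955 days → 17 April 2030.
Opposition Stay Credit: +37 days → 24 May 2030.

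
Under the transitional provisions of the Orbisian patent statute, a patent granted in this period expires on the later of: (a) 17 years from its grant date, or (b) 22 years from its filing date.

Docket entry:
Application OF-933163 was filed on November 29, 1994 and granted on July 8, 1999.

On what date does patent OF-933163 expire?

(a) grant + 17 years → 8 July 2016.
(b) filing + 22 years → 29 November 2016.
Later of the two: 29 November 2016.

2016-11-29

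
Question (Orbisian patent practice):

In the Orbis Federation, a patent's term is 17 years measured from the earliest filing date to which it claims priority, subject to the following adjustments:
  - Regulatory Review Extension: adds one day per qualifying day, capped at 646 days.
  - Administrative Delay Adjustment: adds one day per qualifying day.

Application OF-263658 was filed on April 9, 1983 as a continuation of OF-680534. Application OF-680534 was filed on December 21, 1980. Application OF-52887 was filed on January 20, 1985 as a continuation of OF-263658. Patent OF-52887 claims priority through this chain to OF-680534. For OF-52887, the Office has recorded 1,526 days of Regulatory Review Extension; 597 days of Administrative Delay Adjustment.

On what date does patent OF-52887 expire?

May 17, 2001

Earliest priority filing: 21 December 1980.
Base term: 21 December 1980 + 17 years → 21 December 1997.
Regulatory Review Extension: 1526 days claimed exceeds the 646-day cap, so +646 days → 28 September 1999.
Administrative Delay Adjustment: +597 days → 17 May 2001.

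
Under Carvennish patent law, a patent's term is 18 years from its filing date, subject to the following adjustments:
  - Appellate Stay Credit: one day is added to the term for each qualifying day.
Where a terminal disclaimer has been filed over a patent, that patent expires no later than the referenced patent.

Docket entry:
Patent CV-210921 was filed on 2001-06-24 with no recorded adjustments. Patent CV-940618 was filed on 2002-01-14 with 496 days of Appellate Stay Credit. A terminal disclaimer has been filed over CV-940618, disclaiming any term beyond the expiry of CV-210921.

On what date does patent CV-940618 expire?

2019-06-24

Natural term of CV-940618:
  Base: filing + 18 years → 14 January 2020.
  Appellate Stay Credit: +496 days → 24 May 2021.
Expiry of referenced patent CV-210921:
  Base: filing + 18 years → 24 June 2019.
Terminal disclaimer: CV-940618 expires on the earlier of 24 May 2021 and 24 June 2019.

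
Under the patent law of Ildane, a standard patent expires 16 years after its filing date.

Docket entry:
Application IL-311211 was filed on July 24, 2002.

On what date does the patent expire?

Filing date + 16 years → 24 July 2018.

July 24, 2018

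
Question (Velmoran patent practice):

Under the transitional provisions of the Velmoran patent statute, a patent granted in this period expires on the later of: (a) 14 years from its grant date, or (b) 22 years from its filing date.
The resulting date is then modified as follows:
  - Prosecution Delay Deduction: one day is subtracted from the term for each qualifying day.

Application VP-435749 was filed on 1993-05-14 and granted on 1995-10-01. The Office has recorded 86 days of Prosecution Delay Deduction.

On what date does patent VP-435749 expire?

(a) grant + 14 years → 1 October 2009.
(b) filing + 22 years → 14 May 2015.
Later of the two: 14 May 2015.
Prosecution Delay Deduction: −86 days → 17 February 2015.

February 17, 2015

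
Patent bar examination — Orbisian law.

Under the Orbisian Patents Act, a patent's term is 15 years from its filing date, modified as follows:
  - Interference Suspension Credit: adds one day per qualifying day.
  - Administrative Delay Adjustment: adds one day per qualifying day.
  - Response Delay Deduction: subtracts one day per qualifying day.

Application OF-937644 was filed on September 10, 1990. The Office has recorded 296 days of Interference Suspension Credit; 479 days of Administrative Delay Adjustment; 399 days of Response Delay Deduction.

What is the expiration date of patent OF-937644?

September 21, 2006

Base term: filing date + 15 years → 10 September 2005.
Interference Suspension Credit: +296 days → 3 July 2006.
Administrative Delay Adjustment: +479 days → 25 October 2007.
Response Delay Deduction: −399 days → 21 September 2006.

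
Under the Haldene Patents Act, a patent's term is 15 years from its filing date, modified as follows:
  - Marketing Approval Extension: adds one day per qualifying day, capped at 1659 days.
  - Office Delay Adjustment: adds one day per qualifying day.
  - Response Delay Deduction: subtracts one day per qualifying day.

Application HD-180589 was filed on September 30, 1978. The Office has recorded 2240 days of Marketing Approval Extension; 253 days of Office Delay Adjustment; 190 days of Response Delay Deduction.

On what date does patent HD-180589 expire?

Base term: filing date + 15 years → 30 September 1993.
Marketing Approval Extension: 2240 days claimed exceeds the 1659-day cap, so +1659 days → 16 April 1998.
Office Delay Adjustment: +253 days → 25 December 1998.
Response Delay Deduction: −190 days → 18 June 1998.

June 18, 1998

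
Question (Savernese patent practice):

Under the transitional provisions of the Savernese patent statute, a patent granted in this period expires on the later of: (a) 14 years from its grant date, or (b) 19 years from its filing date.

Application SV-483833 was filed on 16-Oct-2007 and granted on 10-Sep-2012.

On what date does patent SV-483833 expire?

October 16, 2026

(a) grant + 14 years → 10 September 2026.
(b) filing + 19 years → 16 October 2026.
Later of the two: 16 October 2026.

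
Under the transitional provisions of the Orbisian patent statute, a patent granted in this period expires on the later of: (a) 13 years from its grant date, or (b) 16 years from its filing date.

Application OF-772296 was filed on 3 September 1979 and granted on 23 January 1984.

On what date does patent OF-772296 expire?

January 23, 1997

(a) grant + 13 years → 23 January 1997.
(b) filing + 16 years → 3 September 1995.
Later of the two: 23 January 1997.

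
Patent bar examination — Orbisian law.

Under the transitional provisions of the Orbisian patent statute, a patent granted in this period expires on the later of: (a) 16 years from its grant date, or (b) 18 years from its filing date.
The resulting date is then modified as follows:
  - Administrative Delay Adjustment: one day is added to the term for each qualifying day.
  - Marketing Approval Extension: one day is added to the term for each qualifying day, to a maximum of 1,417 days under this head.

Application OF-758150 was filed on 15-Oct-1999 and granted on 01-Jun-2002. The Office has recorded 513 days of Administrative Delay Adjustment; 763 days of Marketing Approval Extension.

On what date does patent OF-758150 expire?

2021-11-28

(a) grant + 16 years → 1 June 2018.
(b) filing + 18 years → 15 October 2017.
Later of the two: 1 June 2018.
Administrative Delay Adjustment: +513 days → 27 October 2019.
Marketing Approval Extension: 763 days (within the 1417-day cap) → +763 days → 28 November 2021.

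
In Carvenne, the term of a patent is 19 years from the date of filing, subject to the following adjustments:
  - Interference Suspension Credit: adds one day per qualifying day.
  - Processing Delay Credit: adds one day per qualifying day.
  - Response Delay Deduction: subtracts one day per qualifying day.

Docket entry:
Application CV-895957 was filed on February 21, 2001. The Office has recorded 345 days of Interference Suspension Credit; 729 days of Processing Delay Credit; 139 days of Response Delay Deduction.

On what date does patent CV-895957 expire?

Base term: filing date + 19 years → 21 February 2020.
Interference Suspension Credit: +345 days → 31 January 2021.
Processing Delay Credit: +729 days → 30 January 2023.
Response Delay Deduction: −139 days → 13 September 2022.

September 13, 2022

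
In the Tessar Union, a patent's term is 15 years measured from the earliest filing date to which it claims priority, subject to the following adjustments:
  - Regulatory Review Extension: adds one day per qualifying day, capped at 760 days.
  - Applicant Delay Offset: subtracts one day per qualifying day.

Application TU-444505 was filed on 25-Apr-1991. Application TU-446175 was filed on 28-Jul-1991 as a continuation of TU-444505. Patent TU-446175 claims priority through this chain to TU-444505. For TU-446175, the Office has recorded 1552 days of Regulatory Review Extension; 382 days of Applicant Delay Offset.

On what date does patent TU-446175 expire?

May 8, 2007

Earliest priority filing: 25 April 1991.
Base term: 25 April 1991 + 15 years → 25 April 2006.
Regulatory Review Extension: 1552 days claimed exceeds the 760-day cap, so +760 days → 24 May 2008.
Applicant Delay Offset: −382 days → 8 May 2007.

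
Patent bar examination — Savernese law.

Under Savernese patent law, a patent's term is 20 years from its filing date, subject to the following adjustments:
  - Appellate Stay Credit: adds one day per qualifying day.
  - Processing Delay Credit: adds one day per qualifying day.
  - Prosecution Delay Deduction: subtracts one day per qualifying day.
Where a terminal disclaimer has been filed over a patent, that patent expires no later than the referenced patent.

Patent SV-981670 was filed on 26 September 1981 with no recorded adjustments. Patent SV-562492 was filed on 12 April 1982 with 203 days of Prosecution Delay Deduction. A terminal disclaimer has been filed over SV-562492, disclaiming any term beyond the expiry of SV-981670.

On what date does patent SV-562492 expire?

Natural term of SV-562492:
  Base: filing + 20 years → 12 April 2002.
  Prosecution Delay Deduction: −203 days → 21 September 2001.
Expiry of referenced patent SV-981670:
  Base: filing + 20 years → 26 September 2001.
Terminal disclaimer: SV-562492 expires on the earlier of 21 September 2001 and 26 September 2001.

September 21, 2001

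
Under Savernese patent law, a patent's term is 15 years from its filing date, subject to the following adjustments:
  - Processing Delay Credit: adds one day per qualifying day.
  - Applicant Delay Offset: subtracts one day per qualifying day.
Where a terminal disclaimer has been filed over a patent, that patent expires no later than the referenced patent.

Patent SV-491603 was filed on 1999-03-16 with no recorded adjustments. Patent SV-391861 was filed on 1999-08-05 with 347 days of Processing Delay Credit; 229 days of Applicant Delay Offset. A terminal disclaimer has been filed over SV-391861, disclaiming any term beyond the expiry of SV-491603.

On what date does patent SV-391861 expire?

Natural term of SV-391861:
  Base: filing + 15 years → 5 August 2014.
  Processing Delay Credit: +347 days → 18 July 2015.
  Applicant Delay Offset: −229 days → 1 December 2014.
Expiry of referenced patent SV-491603:
  Base: filing + 15 years → 16 March 2014.
Terminal disclaimer: SV-391861 expires on the earlier of 1 December 2014 and 16 March 2014.

2014-03-16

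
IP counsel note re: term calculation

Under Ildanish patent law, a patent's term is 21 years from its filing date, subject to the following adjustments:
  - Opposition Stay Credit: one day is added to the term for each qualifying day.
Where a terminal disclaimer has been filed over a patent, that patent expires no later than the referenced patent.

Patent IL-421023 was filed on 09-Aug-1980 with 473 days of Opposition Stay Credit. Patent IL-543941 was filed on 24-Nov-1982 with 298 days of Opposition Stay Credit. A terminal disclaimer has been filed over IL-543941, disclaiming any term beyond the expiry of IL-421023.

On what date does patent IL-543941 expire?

2002-11-25

Natural term of IL-543941:
  Base: filing + 21 years → 24 November 2003.
  Opposition Stay Credit: +298 days → 17 September 2004.
Expiry of referenced patent IL-421023:
  Base: filing + 21 years → 9 August 2001.
  Opposition Stay Credit: +473 days → 25 November 2002.
Terminal disclaimer: IL-543941 expires on the earlier of 17 September 2004 and 25 November 2002.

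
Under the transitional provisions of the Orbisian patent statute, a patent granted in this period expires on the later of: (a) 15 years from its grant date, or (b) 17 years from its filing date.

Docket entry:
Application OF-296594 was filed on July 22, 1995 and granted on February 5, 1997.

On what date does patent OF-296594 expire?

July 22, 2012

(a) grant + 15 years → 5 February 2012.
(b) filing + 17 years → 22 July 2012.
Later of the two: 22 July 2012.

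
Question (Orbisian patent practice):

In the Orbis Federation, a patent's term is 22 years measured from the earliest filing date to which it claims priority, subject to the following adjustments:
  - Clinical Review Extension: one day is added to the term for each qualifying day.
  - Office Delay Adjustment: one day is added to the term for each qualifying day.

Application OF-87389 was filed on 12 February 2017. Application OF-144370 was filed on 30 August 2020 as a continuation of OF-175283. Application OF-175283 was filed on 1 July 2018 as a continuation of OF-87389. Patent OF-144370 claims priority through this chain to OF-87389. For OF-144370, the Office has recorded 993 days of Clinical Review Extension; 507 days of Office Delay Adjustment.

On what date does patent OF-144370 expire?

March 23, 2043

Earliest priority filing: 12 February 2017.
Base term: 12 February 2017 + 22 years → 12 February 2039.
Clinical Review Extension: +993 days → 1 November 2041.
Office Delay Adjustment: +507 days → 23 March 2043.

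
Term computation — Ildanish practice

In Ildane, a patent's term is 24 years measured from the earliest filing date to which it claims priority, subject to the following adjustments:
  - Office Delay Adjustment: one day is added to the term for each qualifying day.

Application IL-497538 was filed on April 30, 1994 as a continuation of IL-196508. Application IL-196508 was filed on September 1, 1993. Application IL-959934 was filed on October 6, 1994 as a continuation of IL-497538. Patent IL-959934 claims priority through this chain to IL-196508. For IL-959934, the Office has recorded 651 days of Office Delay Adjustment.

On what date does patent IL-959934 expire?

Earliest priority filing: 1 September 1993.
Base term: 1 September 1993 + 24 years → 1 September 2017.
Office Delay Adjustment: +651 days → 14 June 2019.

June 14, 2019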